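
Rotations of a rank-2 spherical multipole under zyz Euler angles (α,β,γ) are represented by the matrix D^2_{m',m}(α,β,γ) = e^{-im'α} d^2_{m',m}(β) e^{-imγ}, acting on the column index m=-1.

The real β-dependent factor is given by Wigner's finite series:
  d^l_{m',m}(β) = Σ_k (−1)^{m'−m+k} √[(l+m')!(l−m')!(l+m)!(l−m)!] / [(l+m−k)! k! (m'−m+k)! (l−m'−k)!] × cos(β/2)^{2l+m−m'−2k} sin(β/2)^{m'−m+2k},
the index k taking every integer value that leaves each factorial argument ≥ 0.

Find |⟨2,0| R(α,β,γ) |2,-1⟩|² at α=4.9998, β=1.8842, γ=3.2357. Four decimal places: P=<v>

Split into d^2_{0,-1}(β=1.8842) × two z-phases.
With c≡cos(β/2)=0.588091 and s≡sin(β/2)=0.808795, N=[2·2·1·6]^{1/2}=4.898979
Admissible k: 0..1 (factorial args all ≥0)
  k=0: (−1)^1·4.8990/(2)·0.5881^3·0.8088^1 = -0.402946
  k=1: (−1)^2·4.8990/(2)·0.5881^1·0.8088^3 = +0.762141
d^2_{0,-1}(1.8842) = -0.402946 +0.762141 = +0.359194
|D^2_{0,-1}|² = |d^2_{0,-1}(β)|² = (+0.359194)² = 0.129021 (the z-rotation phases have unit modulus)

P=0.1290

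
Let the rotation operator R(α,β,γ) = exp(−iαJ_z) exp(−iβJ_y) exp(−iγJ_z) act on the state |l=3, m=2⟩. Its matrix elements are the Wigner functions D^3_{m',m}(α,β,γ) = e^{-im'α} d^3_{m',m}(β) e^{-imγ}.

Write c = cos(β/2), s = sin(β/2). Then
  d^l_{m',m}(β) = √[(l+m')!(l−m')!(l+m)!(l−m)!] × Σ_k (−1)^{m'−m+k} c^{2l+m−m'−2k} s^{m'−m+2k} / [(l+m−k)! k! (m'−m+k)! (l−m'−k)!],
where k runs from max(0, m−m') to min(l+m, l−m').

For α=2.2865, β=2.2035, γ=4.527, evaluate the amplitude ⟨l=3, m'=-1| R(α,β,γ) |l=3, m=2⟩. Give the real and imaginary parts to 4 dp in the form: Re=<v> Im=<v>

Split into d^3_{-1,2}(β=2.2035) × two z-phases.
c=cos(2.2035/2)=0.452036, s=sin(2.2035/2)=0.892000; N=√[2·24·120·1]=75.894664
k∈{3,4} keeps every argument non-negative
  k=3: (−1)^0·75.8947/(12)·0.4520^3·0.8920^3 = +0.414613
  k=4: (−1)^1·75.8947/(24)·0.4520^1·0.8920^5 = -0.807229
d^3_{-1,2}(2.2035) = +0.414613 -0.807229 = -0.392616
Phases: e^{-i·(-1)·2.2865}=-0.656149+0.754632i, e^{-i·(2)·4.527}=-0.932046-0.362341i ⇒ D=-0.347463+0.182803i

Re=-0.3475 Im=0.1828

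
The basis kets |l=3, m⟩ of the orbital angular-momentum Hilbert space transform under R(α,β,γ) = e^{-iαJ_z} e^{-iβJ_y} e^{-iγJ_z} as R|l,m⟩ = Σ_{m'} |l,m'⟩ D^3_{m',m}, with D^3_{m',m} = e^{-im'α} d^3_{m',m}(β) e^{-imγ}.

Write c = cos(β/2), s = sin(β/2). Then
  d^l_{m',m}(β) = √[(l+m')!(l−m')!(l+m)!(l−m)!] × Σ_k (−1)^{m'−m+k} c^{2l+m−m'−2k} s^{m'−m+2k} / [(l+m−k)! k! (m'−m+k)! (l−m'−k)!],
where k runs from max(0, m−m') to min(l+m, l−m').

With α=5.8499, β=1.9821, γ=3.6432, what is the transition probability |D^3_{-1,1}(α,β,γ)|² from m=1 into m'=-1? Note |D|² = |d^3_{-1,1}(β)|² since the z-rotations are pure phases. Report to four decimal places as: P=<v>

P=0.2070

Split into d^3_{-1,1}(β=1.9821) × two z-phases.
With c≡cos(β/2)=0.547812 and s≡sin(β/2)=0.836602, N=[2·24·24·2]^{1/2}=48.000000
The bounds max(0,m−m')=2 and min(l+m,l−m')=4 give 3 terms
  k=2: (−1)^0·48.0000/(8)·0.5478^4·0.8366^2 = +0.378193
  k=3: (−1)^1·48.0000/(6)·0.5478^2·0.8366^4 = -1.176055
  k=4: (−1)^2·48.0000/(48)·0.5478^0·0.8366^6 = +0.342856
d^3_{-1,1}(1.9821) = +0.378193 -1.176055 +0.342856 = -0.455005
|D^3_{-1,1}|² = |d^3_{-1,1}(β)|² = (-0.455005)² = 0.207029 (the z-rotation phases have unit modulus)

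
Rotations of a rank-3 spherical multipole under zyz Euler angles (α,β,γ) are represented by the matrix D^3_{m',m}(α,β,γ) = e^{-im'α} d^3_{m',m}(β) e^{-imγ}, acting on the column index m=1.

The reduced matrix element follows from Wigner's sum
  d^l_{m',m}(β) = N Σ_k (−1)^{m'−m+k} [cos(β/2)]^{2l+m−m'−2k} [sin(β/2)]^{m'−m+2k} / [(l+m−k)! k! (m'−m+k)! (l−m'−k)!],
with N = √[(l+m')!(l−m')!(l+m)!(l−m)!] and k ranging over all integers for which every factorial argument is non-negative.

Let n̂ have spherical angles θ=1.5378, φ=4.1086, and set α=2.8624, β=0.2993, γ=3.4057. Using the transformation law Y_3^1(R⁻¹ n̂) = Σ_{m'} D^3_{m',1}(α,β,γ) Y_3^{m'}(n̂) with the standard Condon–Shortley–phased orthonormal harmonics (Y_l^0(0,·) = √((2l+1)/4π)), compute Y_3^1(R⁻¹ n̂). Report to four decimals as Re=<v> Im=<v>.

Need the full column D^3_{m',1} for m'=−3..3 at α=2.8624, β=0.2993, γ=3.4057.
cos(β/2)=0.988823, sin(β/2)=0.149092
d^3_{-3,1}: single k=4 term ⇒ +0.001871;  D = +0.000846-0.001669i
d^3_{-2,1}: k∈[3..4] ⇒ +0.020265 -0.000230 = +0.020035;  D = -0.013632+0.014682i
d^3_{-1,1}: k∈[2..4] ⇒ +0.127507 -0.003865 +0.000011 = +0.123653;  D = +0.105848-0.063924i
d^3_{0,1}: k∈[1..3] ⇒ +0.488246 -0.033299 +0.000252 = +0.455199;  D = -0.439416+0.118829i
d^3_{1,1}: k∈[0..2] ⇒ +0.934786 -0.170010 +0.002899 = +0.767675;  D = +0.767588+0.011580i
d^3_{2,1}: k∈[0..1] ⇒ -0.445706 +0.020265 = -0.425440;  D = +0.407151+0.123399i
d^3_{3,1}: single k=0 term ⇒ +0.082306;  D = +0.069139+0.044655i
Y_3^{m'}(θ=1.5378,φ=4.1086) and Σ D·Y over m':
  (+0.0008-0.0017i)·(+0.4045+0.0992i)  (-0.0136+0.0147i)·(-0.0120-0.0315i)  (+0.1058-0.0639i)·(+0.1824-0.2644i)  (-0.4394+0.1188i)·(-0.0369+0.0000i)  (+0.7676+0.0116i)·(-0.1824-0.2644i)  (+0.4072+0.1234i)·(-0.0120+0.0315i)  (+0.0691+0.0447i)·(-0.4045+0.0992i)
Y_3^1(R⁻¹ n̂) = -0.158364-0.249330i

Re=-0.1584 Im=-0.2493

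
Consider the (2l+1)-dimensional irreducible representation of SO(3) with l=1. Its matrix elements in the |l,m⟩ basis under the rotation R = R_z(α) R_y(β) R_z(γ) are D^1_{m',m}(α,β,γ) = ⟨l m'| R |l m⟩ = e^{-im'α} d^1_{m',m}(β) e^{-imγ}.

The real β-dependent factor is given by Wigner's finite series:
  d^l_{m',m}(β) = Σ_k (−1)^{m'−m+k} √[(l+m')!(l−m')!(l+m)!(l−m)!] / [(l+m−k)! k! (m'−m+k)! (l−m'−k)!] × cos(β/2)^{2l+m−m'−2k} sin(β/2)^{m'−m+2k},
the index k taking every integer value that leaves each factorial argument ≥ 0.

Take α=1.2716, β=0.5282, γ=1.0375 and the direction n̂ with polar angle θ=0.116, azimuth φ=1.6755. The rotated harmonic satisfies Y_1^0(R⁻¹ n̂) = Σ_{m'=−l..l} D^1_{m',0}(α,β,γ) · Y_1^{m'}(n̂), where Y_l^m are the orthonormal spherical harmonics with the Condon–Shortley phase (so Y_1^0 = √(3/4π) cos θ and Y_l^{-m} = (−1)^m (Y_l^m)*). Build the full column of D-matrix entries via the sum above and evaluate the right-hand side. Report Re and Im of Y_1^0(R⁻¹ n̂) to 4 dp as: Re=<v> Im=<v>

Re=0.4454 Im=0.0000

Need the full column D^1_{m',0} for m'=−1..1 at α=1.2716, β=0.5282, γ=1.0375.
cos(β/2)=0.965328, sin(β/2)=0.261041
d^1_{-1,0}: single k=1 term ⇒ +0.356367;  D = +0.105040+0.340535i
d^1_{0,0}: k∈[0..1] ⇒ +0.931858 -0.068142 = +0.863716;  D = +0.863716+0.000000i
d^1_{1,0}: single k=0 term ⇒ -0.356367;  D = -0.105040+0.340535i
Y_1^{m'}(θ=0.116,φ=1.6755) and Σ D·Y over m':
  (+0.1050+0.3405i)·(-0.0042-0.0398i)  (+0.8637+0.0000i)·(+0.4853+0.0000i)  (-0.1050+0.3405i)·(+0.0042-0.0398i)
Y_1^0(R⁻¹ n̂) = +0.445385+0.000000i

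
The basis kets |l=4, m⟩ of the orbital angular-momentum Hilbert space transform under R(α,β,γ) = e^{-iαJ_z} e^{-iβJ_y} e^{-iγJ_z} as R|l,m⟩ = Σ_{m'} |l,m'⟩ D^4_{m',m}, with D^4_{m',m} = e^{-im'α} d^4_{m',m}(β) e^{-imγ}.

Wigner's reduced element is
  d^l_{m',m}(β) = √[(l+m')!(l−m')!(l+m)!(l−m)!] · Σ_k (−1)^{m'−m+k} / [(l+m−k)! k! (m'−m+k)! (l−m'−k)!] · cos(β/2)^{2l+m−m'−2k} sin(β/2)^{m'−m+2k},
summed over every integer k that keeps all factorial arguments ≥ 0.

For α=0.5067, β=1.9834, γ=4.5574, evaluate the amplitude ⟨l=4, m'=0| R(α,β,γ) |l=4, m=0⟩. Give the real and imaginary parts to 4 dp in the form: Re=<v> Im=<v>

Split into d^4_{0,0}(β=1.9834) × two z-phases.
Half-angle: c=0.547268, s=0.836958. N=√(24·24·24·24)=576.000000
The bounds max(0,m−m')=0 and min(l+m,l−m')=4 give 5 terms
  k=0: (−1)^0·576.0000/(576)·0.5473^8·0.8370^0 = +0.008046
  k=1: (−1)^1·576.0000/(36)·0.5473^6·0.8370^2 = -0.301111
  k=2: (−1)^2·576.0000/(16)·0.5473^4·0.8370^4 = +1.584586
  k=3: (−1)^3·576.0000/(36)·0.5473^2·0.8370^6 = -1.647177
  k=4: (−1)^4·576.0000/(576)·0.5473^0·0.8370^8 = +0.240784
d^4_{0,0}(1.9834) = +0.008046 -0.301111 +1.584586 -1.647177 +0.240784 = -0.114872
D = (+1.000000+0.000000i)·(-0.114872)·(+1.000000+0.000000i) = -0.114872+0.000000i

Re=-0.1149 Im=0.0000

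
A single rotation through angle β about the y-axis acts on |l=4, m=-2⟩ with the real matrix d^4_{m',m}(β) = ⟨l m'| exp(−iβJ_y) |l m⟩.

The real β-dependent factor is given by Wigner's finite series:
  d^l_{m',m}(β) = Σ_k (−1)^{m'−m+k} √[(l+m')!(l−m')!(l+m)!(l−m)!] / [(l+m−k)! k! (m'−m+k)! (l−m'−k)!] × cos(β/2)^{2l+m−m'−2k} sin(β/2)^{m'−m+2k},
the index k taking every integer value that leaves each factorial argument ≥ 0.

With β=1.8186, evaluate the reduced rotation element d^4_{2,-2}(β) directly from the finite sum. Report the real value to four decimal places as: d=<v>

d^4_{2,-2}(β=1.8186) via Wigner's sum:
With c≡cos(β/2)=0.614298 and s≡sin(β/2)=0.789074, N=[720·2·2·720]^{1/2}=1440.000000
The bounds max(0,m−m')=0 and min(l+m,l−m')=2 give 3 terms
  k=0: (−1)^4·1440.0000/(96)·0.6143^4·0.7891^4 = +0.828093
  k=1: (−1)^5·1440.0000/(120)·0.6143^2·0.7891^6 = -1.093065
  k=2: (−1)^6·1440.0000/(1440)·0.6143^0·0.7891^8 = +0.150294
d^4_{2,-2}(1.8186) = +0.828093 -1.093065 +0.150294 = -0.114678

d=-0.1147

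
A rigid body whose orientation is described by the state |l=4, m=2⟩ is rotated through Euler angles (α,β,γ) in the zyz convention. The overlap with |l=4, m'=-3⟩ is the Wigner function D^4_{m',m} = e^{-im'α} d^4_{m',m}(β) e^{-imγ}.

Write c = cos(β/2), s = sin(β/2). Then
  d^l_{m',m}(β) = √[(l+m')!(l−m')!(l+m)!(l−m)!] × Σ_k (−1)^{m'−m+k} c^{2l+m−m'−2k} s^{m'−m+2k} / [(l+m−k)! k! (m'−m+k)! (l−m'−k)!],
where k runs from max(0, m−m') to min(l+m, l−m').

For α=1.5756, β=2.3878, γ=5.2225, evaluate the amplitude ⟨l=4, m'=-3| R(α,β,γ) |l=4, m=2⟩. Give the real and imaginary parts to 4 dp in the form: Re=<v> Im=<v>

Re=-0.3704 Im=-0.2348

First d^4_{-3,2}(β=2.3878), then the phase factors e^{-i(-3)α} and e^{-i(2)γ}:
With c≡cos(β/2)=0.368036 and s≡sin(β/2)=0.929811, N=[1·5040·720·2]^{1/2}=2693.993318
k: max(0,(2)−(-3))=5 … min(4+(2),4−(-3))=6
  k=5: (−1)^0·2693.9933/(240)·0.3680^3·0.9298^5 = +0.388895
  k=6: (−1)^1·2693.9933/(720)·0.3680^1·0.9298^7 = -0.827406
d^4_{-3,2}(2.3878) = +0.388895 -0.827406 = -0.438512
Attach z-rotation phases: D = e^{-i(-3)(1.5756)}·(-0.438512)·e^{-i(2)(5.2225)} = -0.370365-0.234781i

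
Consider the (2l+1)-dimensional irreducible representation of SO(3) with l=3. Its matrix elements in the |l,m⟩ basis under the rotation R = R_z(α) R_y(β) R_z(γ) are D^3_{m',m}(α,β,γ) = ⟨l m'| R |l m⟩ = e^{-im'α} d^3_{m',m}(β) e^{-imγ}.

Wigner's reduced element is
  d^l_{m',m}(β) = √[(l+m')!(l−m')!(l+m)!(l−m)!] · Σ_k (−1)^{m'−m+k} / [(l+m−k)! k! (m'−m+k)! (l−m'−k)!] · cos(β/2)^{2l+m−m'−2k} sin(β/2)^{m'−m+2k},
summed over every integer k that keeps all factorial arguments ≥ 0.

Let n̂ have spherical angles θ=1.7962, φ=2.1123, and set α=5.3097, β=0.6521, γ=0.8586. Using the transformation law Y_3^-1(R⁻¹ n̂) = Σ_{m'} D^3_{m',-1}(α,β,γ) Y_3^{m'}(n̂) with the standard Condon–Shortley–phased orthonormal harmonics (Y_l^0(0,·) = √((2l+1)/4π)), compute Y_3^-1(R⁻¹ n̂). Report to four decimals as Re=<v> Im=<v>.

Need the full column D^3_{m',-1} for m'=−3..3 at α=5.3097, β=0.6521, γ=0.8586.
cos(β/2)=0.947315, sin(β/2)=0.320304
d^3_{-3,-1}: single k=2 term ⇒ +0.319998;  D = -0.150898-0.282185i
d^3_{-2,-1}: k∈[1..2] ⇒ +0.772741 -0.176685 = +0.596056;  D = +0.276528-0.528029i
d^3_{-1,-1}: k∈[0..2] ⇒ +0.722714 -0.660984 +0.056674 = +0.118404;  D = +0.117623-0.013573i
d^3_{0,-1}: k∈[0..2] ⇒ -0.846495 +0.290322 -0.011064 = -0.567236;  D = -0.370688-0.429357i
d^3_{1,-1}: k∈[0..2] ⇒ +0.495738 -0.075566 +0.001080 = +0.421252;  D = -0.108820+0.406954i
d^3_{2,-1}: k∈[0..1] ⇒ -0.176685 +0.010100 = -0.166585;  D = +0.157269-0.054929i
d^3_{3,-1}: single k=0 term ⇒ +0.036583;  D = -0.029399-0.021773i
Y_3^{m'}(θ=1.7962,φ=2.1123) and Σ D·Y over m':
  (-0.1509-0.2822i)·(+0.3858-0.0207i)  (+0.2765-0.5280i)·(+0.1017-0.1917i)  (+0.1176-0.0136i)·(+0.1218+0.2025i)  (-0.3707-0.4294i)·(+0.2294+0.0000i)  (-0.1088+0.4070i)·(-0.1218+0.2025i)  (+0.1573-0.0549i)·(+0.1017+0.1917i)  (-0.0294-0.0218i)·(-0.3858-0.0207i)
Y_3^-1(R⁻¹ n̂) = -0.236865-0.326806i

Re=-0.2369 Im=-0.3268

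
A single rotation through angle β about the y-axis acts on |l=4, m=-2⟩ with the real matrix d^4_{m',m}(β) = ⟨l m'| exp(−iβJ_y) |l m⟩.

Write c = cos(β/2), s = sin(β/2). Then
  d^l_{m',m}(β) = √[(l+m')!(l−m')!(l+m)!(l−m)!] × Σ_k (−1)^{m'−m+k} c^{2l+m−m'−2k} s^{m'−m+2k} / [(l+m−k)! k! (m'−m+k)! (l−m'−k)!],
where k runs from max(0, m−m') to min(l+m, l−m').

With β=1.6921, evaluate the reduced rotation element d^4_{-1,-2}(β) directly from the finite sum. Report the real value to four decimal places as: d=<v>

d=-0.0080

d^4_{-1,-2}(β=1.6921) via Wigner's sum:
With c≡cos(β/2)=0.662946 and s≡sin(β/2)=0.748668, N=[6·120·2·720]^{1/2}=1018.233765
The bounds max(0,m−m')=0 and min(l+m,l−m')=2 give 3 terms
  k=0: (−1)^1·1018.2338/(240)·0.6629^7·0.7487^1 = -0.178760
  k=1: (−1)^2·1018.2338/(48)·0.6629^5·0.7487^3 = +1.139889
  k=2: (−1)^3·1018.2338/(72)·0.6629^3·0.7487^5 = -0.969156
d^4_{-1,-2}(1.6921) = -0.178760 +1.139889 -0.969156 = -0.008027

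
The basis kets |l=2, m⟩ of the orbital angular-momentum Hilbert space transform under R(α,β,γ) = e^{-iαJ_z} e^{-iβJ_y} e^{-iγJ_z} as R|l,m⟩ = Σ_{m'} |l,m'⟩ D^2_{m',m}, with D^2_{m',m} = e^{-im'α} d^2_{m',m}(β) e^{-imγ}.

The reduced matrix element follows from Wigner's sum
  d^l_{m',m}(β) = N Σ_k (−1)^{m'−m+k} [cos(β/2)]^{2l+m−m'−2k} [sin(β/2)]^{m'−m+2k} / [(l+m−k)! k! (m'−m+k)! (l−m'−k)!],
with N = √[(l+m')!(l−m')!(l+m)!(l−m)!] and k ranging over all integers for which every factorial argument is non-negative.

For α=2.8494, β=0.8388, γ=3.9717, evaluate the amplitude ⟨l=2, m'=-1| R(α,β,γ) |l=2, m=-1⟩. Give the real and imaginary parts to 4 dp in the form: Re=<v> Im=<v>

D^2_{-1,-1}(2.8494,0.8388,3.9717) = e^{-i·-1·2.8494}·d^2_{-1,-1}(0.8388)·e^{-i·-1·3.9717}. Compute d first:
c=cos(0.8388/2)=0.913333, s=sin(0.8388/2)=0.407213; N=√[1·6·1·6]=6.000000
The bounds max(0,m−m')=0 and min(l+m,l−m')=1 give 2 terms
  k=0: (−1)^0·6.0000/(6)·0.9133^4·0.4072^0 = +0.695853
  k=1: (−1)^1·6.0000/(2)·0.9133^2·0.4072^2 = -0.414975
d^2_{-1,-1}(0.8388) = +0.695853 -0.414975 = +0.280878
Attach z-rotation phases: D = e^{-i(-1)(2.8494)}·(+0.280878)·e^{-i(-1)(3.9717)} = +0.241212+0.143907i

Re=0.2412 Im=0.1439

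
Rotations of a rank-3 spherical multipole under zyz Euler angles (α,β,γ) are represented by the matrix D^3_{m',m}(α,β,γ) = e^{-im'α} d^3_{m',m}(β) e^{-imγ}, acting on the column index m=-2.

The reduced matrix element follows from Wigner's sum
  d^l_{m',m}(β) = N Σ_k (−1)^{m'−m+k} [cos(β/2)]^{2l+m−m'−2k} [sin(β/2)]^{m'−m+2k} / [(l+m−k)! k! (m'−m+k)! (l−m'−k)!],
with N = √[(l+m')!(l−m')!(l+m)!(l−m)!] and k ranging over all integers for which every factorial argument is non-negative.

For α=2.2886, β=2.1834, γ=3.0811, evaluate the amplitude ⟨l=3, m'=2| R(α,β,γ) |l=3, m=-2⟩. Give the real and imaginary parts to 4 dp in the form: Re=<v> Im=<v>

Re=-0.0024 Im=0.1705

D^3_{2,-2}(2.2886,2.1834,3.0811) = e^{-i·2·2.2886}·d^3_{2,-2}(2.1834)·e^{-i·-2·3.0811}. Compute d first:
c=cos(2.1834/2)=0.460977, s=sin(2.1834/2)=0.887412; N=√[120·1·1·120]=120.000000
k: max(0,(-2)−(2))=0 … min(3+(-2),3−(2))=1
  k=0: (−1)^4·120.0000/(24)·0.4610^2·0.8874^4 = +0.658916
  k=1: (−1)^5·120.0000/(120)·0.4610^0·0.8874^6 = -0.488373
d^3_{2,-2}(2.1834) = +0.658916 -0.488373 = +0.170544
D = (-0.134778+0.990876i)·(+0.170544)·(+0.992690-0.120690i) = -0.002422+0.170526i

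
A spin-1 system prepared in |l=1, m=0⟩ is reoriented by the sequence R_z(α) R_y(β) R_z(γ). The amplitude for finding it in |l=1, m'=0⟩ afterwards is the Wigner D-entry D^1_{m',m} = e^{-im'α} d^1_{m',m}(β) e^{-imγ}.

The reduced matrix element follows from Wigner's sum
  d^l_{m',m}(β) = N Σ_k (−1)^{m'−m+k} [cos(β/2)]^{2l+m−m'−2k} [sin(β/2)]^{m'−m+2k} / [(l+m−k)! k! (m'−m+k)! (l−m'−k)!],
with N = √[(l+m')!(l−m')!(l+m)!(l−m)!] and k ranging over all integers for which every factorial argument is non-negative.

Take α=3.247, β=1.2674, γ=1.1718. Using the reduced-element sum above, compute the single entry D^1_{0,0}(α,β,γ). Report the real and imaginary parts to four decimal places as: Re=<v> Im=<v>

Re=0.2988 Im=0.0000

D^1_{0,0}(3.247,1.2674,1.1718) = e^{-i·0·3.247}·d^1_{0,0}(1.2674)·e^{-i·0·1.1718}. Compute d first:
With c≡cos(β/2)=0.805842 and s≡sin(β/2)=0.592130, N=[1·1·1·1]^{1/2}=1.000000
k: max(0,(0)−(0))=0 … min(1+(0),1−(0))=1
  k=0: (−1)^0·1.0000/(1)·0.8058^2·0.5921^0 = +0.649382
  k=1: (−1)^1·1.0000/(1)·0.8058^0·0.5921^2 = -0.350618
d^1_{0,0}(1.2674) = +0.649382 -0.350618 = +0.298763
Phases: e^{-i·(0)·3.247}=+1.000000+0.000000i, e^{-i·(0)·1.1718}=+1.000000+0.000000i ⇒ D=+0.298763+0.000000i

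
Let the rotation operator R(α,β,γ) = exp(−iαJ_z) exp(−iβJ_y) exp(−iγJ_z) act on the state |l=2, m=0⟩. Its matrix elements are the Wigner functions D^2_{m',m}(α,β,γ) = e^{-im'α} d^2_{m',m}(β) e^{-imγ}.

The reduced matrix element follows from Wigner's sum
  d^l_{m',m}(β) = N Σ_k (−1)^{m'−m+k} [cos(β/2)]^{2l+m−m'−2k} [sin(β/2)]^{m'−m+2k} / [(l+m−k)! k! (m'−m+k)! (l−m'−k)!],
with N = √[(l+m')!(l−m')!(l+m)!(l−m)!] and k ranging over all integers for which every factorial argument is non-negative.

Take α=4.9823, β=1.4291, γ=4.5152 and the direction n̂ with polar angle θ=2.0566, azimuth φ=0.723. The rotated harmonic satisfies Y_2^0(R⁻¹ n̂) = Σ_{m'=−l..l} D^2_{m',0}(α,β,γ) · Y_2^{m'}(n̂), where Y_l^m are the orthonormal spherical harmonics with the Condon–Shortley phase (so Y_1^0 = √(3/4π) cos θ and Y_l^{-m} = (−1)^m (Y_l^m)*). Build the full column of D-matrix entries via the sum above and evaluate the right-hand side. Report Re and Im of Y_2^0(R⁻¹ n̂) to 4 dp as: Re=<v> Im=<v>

Re=-0.1245 Im=0.0000

Need the full column D^2_{m',0} for m'=−2..2 at α=4.9823, β=1.4291, γ=4.5152.
cos(β/2)=0.755388, sin(β/2)=0.655278
d^2_{-2,0}: single k=2 term ⇒ +0.600159;  D = -0.514817-0.308472i
d^2_{-1,0}: k∈[1..2] ⇒ +0.691849 -0.520621 = +0.171228;  D = +0.045657-0.165029i
d^2_{0,0}: k∈[0..2] ⇒ +0.325597 -0.980056 +0.184375 = -0.470084;  D = -0.470084+0.000000i
d^2_{1,0}: k∈[0..1] ⇒ -0.691849 +0.520621 = -0.171228;  D = -0.045657-0.165029i
d^2_{2,0}: single k=0 term ⇒ +0.600159;  D = -0.514817+0.308472i
Y_2^{m'}(θ=2.0566,φ=0.723) and Σ D·Y over m':
  (-0.5148-0.3085i)·(+0.0376-0.2997i)  (+0.0457-0.1650i)·(-0.2392+0.2111i)  (-0.4701+0.0000i)·(-0.1091+0.0000i)  (-0.0457-0.1650i)·(+0.2392+0.2111i)  (-0.5148+0.3085i)·(+0.0376+0.2997i)
Y_2^0(R⁻¹ n̂) = -0.124508+0.000000i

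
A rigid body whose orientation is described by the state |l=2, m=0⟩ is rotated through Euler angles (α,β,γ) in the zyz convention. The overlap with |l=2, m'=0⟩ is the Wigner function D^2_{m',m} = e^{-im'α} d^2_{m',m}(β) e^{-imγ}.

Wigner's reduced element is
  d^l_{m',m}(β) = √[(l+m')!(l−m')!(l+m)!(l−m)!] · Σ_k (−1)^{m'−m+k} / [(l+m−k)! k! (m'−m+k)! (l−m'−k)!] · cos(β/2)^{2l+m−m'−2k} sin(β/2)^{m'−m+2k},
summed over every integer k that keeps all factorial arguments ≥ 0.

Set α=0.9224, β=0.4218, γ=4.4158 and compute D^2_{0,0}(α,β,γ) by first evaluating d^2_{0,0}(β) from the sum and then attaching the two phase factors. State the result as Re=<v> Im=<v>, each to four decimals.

Re=0.7486 Im=0.0000

Split into d^2_{0,0}(β=0.4218) × two z-phases.
c=cos(0.4218/2)=0.977843, s=sin(0.4218/2)=0.209340; N=√[2·2·2·2]=4.000000
The bounds max(0,m−m')=0 and min(l+m,l−m')=2 give 3 terms
  k=0: (−1)^0·4.0000/(4)·0.9778^4·0.2093^0 = +0.914274
  k=1: (−1)^1·4.0000/(1)·0.9778^2·0.2093^2 = -0.167611
  k=2: (−1)^2·4.0000/(4)·0.9778^0·0.2093^4 = +0.001920
d^2_{0,0}(0.4218) = +0.914274 -0.167611 +0.001920 = +0.748583
Attach z-rotation phases: D = e^{-i(0)(0.9224)}·(+0.748583)·e^{-i(0)(4.4158)} = +0.748583+0.000000i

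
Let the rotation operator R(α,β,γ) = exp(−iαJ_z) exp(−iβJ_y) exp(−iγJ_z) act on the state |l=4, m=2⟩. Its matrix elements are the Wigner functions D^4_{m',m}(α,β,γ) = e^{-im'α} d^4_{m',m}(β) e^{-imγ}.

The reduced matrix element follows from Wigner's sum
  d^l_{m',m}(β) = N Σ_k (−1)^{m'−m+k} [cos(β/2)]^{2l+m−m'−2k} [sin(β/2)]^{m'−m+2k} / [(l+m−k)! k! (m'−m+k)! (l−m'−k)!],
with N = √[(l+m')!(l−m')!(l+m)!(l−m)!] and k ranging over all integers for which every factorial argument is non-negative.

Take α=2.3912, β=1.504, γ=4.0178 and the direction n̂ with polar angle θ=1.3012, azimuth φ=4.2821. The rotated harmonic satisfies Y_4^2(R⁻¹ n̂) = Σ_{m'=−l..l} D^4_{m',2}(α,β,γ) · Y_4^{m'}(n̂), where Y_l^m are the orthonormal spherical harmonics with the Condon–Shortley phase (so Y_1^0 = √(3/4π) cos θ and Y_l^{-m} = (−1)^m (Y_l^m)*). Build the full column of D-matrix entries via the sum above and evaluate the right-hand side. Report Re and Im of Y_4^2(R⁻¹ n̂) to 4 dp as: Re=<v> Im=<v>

Re=0.0547 Im=-0.1210

Need the full column D^4_{m',2} for m'=−4..4 at α=2.3912, β=1.504, γ=4.0178.
cos(β/2)=0.730324, sin(β/2)=0.683101
d^4_{-4,2}: single k=6 term ⇒ +0.286760;  D = +0.011925+0.286512i
d^4_{-3,2}: k∈[5..6] ⇒ +0.650363 -0.189659 = +0.460705;  D = +0.299882-0.349742i
d^4_{-2,2}: k∈[4..6] ⇒ +0.929165 -0.650311 +0.047411 = +0.326265;  D = -0.324235+0.036338i
d^4_{-1,2}: k∈[3..5] ⇒ +0.936586 -1.229071 +0.215053 = -0.077433;  D = -0.062164-0.046167i
d^4_{0,2}: k∈[2..4] ⇒ +0.671714 -1.567082 +0.514116 = -0.381251;  D = +0.068862+0.374981i
d^4_{1,2}: k∈[1..3] ⇒ +0.321167 -1.404879 +0.819381 = -0.264331;  D = +0.142369-0.222715i
d^4_{2,2}: k∈[0..2] ⇒ +0.080933 -0.849659 +0.929165 = +0.160439;  D = +0.155387-0.039947i
d^4_{3,2}: k∈[0..1] ⇒ -0.283242 +0.743392 = +0.460149;  D = -0.404092-0.220108i
d^4_{4,2}: single k=0 term ⇒ +0.374664;  D = +0.118440+0.355451i
Y_4^{m'}(θ=1.3012,φ=4.2821) and Σ D·Y over m':
  (+0.0119+0.2865i)·(-0.0572+0.3777i)  (+0.2999-0.3497i)·(+0.2869-0.0825i)  (-0.3242+0.0363i)·(+0.1020+0.1186i)  (-0.0622-0.0462i)·(+0.1268-0.2763i)  (+0.0689+0.3750i)·(+0.1109+0.0000i)  (+0.1424-0.2227i)·(-0.1268-0.2763i)  (+0.1554-0.0399i)·(+0.1020-0.1186i)  (-0.4041-0.2201i)·(-0.2869-0.0825i)  (+0.1184+0.3555i)·(-0.0572-0.3777i)
Y_4^2(R⁻¹ n̂) = +0.054674-0.121025i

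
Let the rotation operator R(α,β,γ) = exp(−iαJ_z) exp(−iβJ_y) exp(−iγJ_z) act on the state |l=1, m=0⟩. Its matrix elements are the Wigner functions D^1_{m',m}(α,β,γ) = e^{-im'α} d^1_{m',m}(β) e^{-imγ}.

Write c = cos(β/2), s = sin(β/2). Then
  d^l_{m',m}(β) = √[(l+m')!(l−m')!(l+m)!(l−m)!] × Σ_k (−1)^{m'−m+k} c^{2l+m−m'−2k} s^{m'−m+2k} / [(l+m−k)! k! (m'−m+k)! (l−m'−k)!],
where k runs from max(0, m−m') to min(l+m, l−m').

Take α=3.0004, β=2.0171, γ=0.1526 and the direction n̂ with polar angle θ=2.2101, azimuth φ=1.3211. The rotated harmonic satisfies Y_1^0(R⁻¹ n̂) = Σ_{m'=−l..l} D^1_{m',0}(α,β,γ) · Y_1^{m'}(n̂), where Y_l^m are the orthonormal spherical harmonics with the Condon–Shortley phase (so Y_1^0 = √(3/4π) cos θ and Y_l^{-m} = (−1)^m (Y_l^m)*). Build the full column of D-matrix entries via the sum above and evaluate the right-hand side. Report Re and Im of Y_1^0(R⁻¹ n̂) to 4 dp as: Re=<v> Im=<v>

Need the full column D^1_{m',0} for m'=−1..1 at α=3.0004, β=2.0171, γ=0.1526.
cos(β/2)=0.533088, sin(β/2)=0.846060
d^1_{-1,0}: single k=1 term ⇒ +0.637845;  D = -0.631497+0.089760i
d^1_{0,0}: k∈[0..1] ⇒ +0.284183 -0.715817 = -0.431634;  D = -0.431634+0.000000i
d^1_{1,0}: single k=0 term ⇒ -0.637845;  D = +0.631497+0.089760i
Y_1^{m'}(θ=2.2101,φ=1.3211) and Σ D·Y over m':
  (-0.6315+0.0898i)·(+0.0685-0.2687i)  (-0.4316+0.0000i)·(-0.2915+0.0000i)  (+0.6315+0.0898i)·(-0.0685-0.2687i)
Y_1^0(R⁻¹ n̂) = +0.087527+0.000000i

Re=0.0875 Im=0.0000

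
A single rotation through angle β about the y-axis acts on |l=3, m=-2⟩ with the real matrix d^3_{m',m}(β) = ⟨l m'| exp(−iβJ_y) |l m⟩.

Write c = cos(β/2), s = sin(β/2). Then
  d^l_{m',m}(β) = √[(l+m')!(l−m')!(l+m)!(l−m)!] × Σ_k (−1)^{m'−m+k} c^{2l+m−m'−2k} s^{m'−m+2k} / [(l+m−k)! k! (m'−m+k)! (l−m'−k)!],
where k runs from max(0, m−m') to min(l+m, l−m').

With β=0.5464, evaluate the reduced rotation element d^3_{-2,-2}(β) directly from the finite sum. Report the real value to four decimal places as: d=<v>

d=0.4842

d^3_{-2,-2}(β=0.5464) via Wigner's sum:
With c≡cos(β/2)=0.962912 and s≡sin(β/2)=0.269814, N=[1·120·1·120]^{1/2}=120.000000
Admissible k: 0..1 (factorial args all ≥0)
  k=0: (−1)^0·120.0000/(120)·0.9629^6·0.2698^0 = +0.797115
  k=1: (−1)^1·120.0000/(24)·0.9629^4·0.2698^2 = -0.312930
d^3_{-2,-2}(0.5464) = +0.797115 -0.312930 = +0.484185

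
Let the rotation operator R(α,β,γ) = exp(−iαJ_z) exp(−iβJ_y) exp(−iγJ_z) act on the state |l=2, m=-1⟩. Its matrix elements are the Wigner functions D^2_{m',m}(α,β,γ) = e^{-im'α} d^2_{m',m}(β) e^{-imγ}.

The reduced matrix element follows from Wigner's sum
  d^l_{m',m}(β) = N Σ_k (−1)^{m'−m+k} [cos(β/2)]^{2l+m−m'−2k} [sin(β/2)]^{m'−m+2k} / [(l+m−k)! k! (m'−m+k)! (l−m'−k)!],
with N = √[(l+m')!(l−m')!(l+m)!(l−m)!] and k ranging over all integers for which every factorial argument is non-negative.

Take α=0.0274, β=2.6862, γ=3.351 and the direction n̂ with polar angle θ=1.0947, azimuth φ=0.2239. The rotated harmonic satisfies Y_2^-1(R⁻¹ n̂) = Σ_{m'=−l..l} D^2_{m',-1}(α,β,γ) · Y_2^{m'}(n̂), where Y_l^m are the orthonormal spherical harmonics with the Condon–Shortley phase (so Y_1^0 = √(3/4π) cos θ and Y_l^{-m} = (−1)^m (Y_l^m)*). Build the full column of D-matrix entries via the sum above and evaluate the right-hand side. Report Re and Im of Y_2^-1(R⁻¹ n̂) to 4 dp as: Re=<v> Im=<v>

Need the full column D^2_{m',-1} for m'=−2..2 at α=0.0274, β=2.6862, γ=3.351.
cos(β/2)=0.225734, sin(β/2)=0.974189
d^2_{-2,-1}: single k=1 term ⇒ +0.022411;  D = -0.021633-0.005853i
d^2_{-1,-1}: k∈[0..1] ⇒ +0.002596 -0.145078 = -0.142481;  D = +0.138505+0.033426i
d^2_{0,-1}: k∈[0..1] ⇒ -0.027448 +0.511213 = +0.483765;  D = -0.473197-0.100565i
d^2_{1,-1}: k∈[0..1] ⇒ +0.145078 -0.900685 = -0.755607;  D = +0.743126+0.136768i
d^2_{2,-1}: single k=0 term ⇒ -0.417404;  D = +0.412425+0.064277i
Y_2^{m'}(θ=1.0947,φ=0.2239) and Σ D·Y over m':
  (-0.0216-0.0059i)·(+0.2751-0.1321i)  (+0.1385+0.0334i)·(+0.3068-0.0699i)  (-0.4732-0.1006i)·(-0.1166+0.0000i)  (+0.7431+0.1368i)·(-0.3068-0.0699i)  (+0.4124+0.0643i)·(+0.2751+0.1321i)
Y_2^-1(R⁻¹ n̂) = -0.020210-0.008163i

Re=-0.0202 Im=-0.0082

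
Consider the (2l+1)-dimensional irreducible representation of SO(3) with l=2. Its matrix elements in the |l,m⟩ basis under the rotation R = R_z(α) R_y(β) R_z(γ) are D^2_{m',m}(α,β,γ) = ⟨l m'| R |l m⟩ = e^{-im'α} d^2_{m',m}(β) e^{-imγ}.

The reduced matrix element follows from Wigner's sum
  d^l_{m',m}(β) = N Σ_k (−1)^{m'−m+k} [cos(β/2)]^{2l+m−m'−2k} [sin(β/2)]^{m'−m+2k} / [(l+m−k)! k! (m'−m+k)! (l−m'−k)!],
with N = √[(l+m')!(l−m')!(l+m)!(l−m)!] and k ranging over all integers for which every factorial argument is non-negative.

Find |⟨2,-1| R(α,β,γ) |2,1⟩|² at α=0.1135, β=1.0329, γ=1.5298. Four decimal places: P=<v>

First d^2_{-1,1}(β=1.0329), then the phase factors e^{-i(-1)α} and e^{-i(1)γ}:
c=cos(1.0329/2)=0.869578, s=sin(1.0329/2)=0.493796; N=√[1·6·6·1]=6.000000
k: max(0,(1)−(-1))=2 … min(2+(1),2−(-1))=3
  k=2: (−1)^0·6.0000/(2)·0.8696^2·0.4938^2 = +0.553138
  k=3: (−1)^1·6.0000/(6)·0.8696^0·0.4938^4 = -0.059455
d^2_{-1,1}(1.0329) = +0.553138 -0.059455 = +0.493683
|D^2_{-1,1}|² = |d^2_{-1,1}(β)|² = (+0.493683)² = 0.243723 (the z-rotation phases have unit modulus)

P=0.2437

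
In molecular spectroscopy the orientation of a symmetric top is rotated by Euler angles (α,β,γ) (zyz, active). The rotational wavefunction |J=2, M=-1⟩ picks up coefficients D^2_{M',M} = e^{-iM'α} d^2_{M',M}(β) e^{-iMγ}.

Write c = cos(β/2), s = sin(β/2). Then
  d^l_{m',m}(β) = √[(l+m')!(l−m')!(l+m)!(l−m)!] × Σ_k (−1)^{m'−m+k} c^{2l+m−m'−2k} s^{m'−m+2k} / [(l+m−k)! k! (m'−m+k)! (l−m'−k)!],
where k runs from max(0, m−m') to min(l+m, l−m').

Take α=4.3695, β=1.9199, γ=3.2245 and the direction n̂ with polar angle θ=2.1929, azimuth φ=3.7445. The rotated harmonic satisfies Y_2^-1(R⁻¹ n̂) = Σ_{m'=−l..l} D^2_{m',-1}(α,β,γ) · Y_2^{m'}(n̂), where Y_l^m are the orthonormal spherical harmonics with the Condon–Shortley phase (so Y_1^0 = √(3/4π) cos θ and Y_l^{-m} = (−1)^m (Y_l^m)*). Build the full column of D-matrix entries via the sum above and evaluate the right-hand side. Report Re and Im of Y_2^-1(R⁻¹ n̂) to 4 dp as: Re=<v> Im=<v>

Need the full column D^2_{m',-1} for m'=−2..2 at α=4.3695, β=1.9199, γ=3.2245.
cos(β/2)=0.573561, sin(β/2)=0.819163
d^2_{-2,-1}: single k=1 term ⇒ +0.309128;  D = +0.254633-0.175279i
d^2_{-1,-1}: k∈[0..1] ⇒ +0.108223 -0.662248 = -0.554026;  D = -0.142419-0.535408i
d^2_{0,-1}: k∈[0..1] ⇒ -0.378603 +0.772264 = +0.393661;  D = -0.392309-0.032600i
d^2_{1,-1}: k∈[0..1] ⇒ +0.662248 -0.450278 = +0.211970;  D = +0.087553-0.193043i
d^2_{2,-1}: single k=0 term ⇒ -0.630551;  D = -0.453256-0.438353i
Y_2^{m'}(θ=2.1929,φ=3.7445) and Σ D·Y over m':
  (+0.2546-0.1753i)·(+0.0911-0.2383i)  (-0.1424-0.5354i)·(+0.3014-0.2075i)  (-0.3923-0.0326i)·(+0.0059+0.0000i)  (+0.0876-0.1930i)·(-0.3014-0.2075i)  (-0.4533-0.4384i)·(+0.0911+0.2383i)
Y_2^-1(R⁻¹ n̂) = -0.178143-0.316542i

Re=-0.1781 Im=-0.3165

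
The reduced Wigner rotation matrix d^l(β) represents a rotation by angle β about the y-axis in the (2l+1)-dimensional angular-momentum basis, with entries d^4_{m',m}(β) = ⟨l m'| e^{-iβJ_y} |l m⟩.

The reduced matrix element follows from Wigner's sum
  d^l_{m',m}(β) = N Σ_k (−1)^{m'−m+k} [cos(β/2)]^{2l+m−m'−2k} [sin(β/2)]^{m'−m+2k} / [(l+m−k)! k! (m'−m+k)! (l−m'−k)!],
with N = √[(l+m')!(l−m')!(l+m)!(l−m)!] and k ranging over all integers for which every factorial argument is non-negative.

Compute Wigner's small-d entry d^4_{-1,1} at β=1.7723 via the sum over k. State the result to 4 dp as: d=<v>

d^4_{-1,1}(β=1.7723) via Wigner's sum:
With c≡cos(β/2)=0.632399 and s≡sin(β/2)=0.774643, N=[6·120·120·6]^{1/2}=720.000000
k: max(0,(1)−(-1))=2 … min(4+(1),4−(-1))=5
  k=2: (−1)^0·720.0000/(72)·0.6324^6·0.7746^2 = +0.383840
  k=3: (−1)^1·720.0000/(24)·0.6324^4·0.7746^4 = -1.727794
  k=4: (−1)^2·720.0000/(48)·0.6324^2·0.7746^6 = +1.296231
  k=5: (−1)^3·720.0000/(720)·0.6324^0·0.7746^8 = -0.129662
d^4_{-1,1}(1.7723) = +0.383840 -1.727794 +1.296231 -0.129662 = -0.177385

d=-0.1774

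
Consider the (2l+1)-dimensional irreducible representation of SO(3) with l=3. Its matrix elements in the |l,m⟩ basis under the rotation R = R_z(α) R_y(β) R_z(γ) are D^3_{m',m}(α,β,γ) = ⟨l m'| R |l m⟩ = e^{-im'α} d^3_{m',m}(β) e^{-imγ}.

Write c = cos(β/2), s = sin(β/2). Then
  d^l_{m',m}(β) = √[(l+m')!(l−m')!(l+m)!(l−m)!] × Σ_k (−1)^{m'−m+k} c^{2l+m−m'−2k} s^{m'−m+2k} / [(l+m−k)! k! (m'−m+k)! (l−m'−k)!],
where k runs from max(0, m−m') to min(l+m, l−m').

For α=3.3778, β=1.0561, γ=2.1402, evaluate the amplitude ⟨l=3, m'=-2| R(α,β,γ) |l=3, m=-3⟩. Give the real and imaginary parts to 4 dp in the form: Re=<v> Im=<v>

D^3_{-2,-3}(3.3778,1.0561,2.1402) = e^{-i·-2·3.3778}·d^3_{-2,-3}(1.0561)·e^{-i·-3·2.1402}. Compute d first:
Half-angle: c=0.863791, s=0.503850. N=√(1·120·1·720)=293.938769
Admissible k: 0..0 (factorial args all ≥0)
  k=0: (−1)^1·293.9388/(120)·0.8638^5·0.5038^1 = -0.593500
d^3_{-2,-3}(1.0561) = -0.593500
Attach z-rotation phases: D = e^{-i(-2)(3.3778)}·(-0.593500)·e^{-i(-3)(2.1402)} = -0.486519-0.339914i

Re=-0.4865 Im=-0.3399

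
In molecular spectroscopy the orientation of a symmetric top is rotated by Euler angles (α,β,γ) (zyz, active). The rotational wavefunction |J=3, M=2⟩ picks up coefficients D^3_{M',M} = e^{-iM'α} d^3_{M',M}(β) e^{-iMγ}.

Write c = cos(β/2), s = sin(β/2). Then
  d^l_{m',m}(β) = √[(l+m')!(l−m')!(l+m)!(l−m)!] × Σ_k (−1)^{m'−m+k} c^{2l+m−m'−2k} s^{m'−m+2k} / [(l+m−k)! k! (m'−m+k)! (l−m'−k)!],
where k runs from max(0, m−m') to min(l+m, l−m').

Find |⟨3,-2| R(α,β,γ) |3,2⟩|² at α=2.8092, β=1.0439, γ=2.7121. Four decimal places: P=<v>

P=0.0470

Split into d^3_{-2,2}(β=1.0439) × two z-phases.
Half-angle: c=0.866849, s=0.498571. N=√(1·120·120·1)=120.000000
Admissible k: 4..5 (factorial args all ≥0)
  k=4: (−1)^0·120.0000/(24)·0.8668^2·0.4986^4 = +0.232149
  k=5: (−1)^1·120.0000/(120)·0.8668^0·0.4986^6 = -0.015359
d^3_{-2,2}(1.0439) = +0.232149 -0.015359 = +0.216790
|D^3_{-2,2}|² = |d^3_{-2,2}(β)|² = (+0.216790)² = 0.046998 (the z-rotation phases have unit modulus)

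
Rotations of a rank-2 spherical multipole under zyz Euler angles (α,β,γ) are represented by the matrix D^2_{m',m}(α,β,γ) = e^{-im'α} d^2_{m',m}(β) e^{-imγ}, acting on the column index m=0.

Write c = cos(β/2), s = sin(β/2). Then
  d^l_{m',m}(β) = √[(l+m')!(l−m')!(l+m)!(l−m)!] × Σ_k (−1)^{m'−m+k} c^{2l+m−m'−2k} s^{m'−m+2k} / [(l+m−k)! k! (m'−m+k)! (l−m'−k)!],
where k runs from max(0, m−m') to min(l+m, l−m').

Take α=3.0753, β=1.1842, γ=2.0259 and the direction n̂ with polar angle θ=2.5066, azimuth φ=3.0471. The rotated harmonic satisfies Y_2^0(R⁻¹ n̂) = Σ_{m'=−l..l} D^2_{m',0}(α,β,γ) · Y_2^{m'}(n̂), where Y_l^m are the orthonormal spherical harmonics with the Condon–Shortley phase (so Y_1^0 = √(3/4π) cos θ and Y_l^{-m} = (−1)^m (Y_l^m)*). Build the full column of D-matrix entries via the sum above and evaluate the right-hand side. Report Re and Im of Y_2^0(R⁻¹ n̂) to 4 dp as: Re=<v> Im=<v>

Need the full column D^2_{m',0} for m'=−2..2 at α=3.0753, β=1.1842, γ=2.0259.
cos(β/2)=0.829770, sin(β/2)=0.558105
d^2_{-2,0}: single k=2 term ⇒ +0.525319;  D = +0.520708-0.069446i
d^2_{-1,0}: k∈[1..2] ⇒ +0.781026 -0.353330 = +0.427695;  D = -0.426756+0.028332i
d^2_{0,0}: k∈[0..2] ⇒ +0.474059 -0.857842 +0.097020 = -0.286763;  D = -0.286763+0.000000i
d^2_{1,0}: k∈[0..1] ⇒ -0.781026 +0.353330 = -0.427695;  D = +0.426756+0.028332i
d^2_{2,0}: single k=0 term ⇒ +0.525319;  D = +0.520708+0.069446i
Y_2^{m'}(θ=2.5066,φ=3.0471) and Σ D·Y over m':
  (+0.5207-0.0694i)·(+0.1335+0.0255i)  (-0.4268+0.0283i)·(+0.3673+0.0348i)  (-0.2868+0.0000i)·(+0.2979+0.0000i)  (+0.4268+0.0283i)·(-0.3673+0.0348i)  (+0.5207+0.0694i)·(+0.1335-0.0255i)
Y_2^0(R⁻¹ n̂) = -0.258304+0.000000i

Re=-0.2583 Im=0.0000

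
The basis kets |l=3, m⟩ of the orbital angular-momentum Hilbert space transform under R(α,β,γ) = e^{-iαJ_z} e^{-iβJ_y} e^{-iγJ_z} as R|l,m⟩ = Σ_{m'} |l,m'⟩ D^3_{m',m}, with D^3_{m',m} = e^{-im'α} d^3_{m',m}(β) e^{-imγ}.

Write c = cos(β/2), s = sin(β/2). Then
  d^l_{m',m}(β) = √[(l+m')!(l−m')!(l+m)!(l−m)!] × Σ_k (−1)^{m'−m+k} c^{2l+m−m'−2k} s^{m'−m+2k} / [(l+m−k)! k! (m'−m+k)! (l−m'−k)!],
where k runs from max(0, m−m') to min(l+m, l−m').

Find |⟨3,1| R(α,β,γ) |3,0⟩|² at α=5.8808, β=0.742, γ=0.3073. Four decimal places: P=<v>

Split into d^3_{1,0}(β=0.742) × two z-phases.
With c≡cos(β/2)=0.931965 and s≡sin(β/2)=0.362548, N=[24·2·6·6]^{1/2}=41.569219
k: max(0,(0)−(1))=0 … min(3+(0),3−(1))=2
  k=0: (−1)^1·41.5692/(12)·0.9320^5·0.3625^1 = -0.882987
  k=1: (−1)^2·41.5692/(4)·0.9320^3·0.3625^3 = +0.400872
  k=2: (−1)^3·41.5692/(12)·0.9320^1·0.3625^5 = -0.020222
d^3_{1,0}(0.742) = -0.882987 +0.400872 -0.020222 = -0.502336
|D^3_{1,0}|² = |d^3_{1,0}(β)|² = (-0.502336)² = 0.252342 (the z-rotation phases have unit modulus)

P=0.2523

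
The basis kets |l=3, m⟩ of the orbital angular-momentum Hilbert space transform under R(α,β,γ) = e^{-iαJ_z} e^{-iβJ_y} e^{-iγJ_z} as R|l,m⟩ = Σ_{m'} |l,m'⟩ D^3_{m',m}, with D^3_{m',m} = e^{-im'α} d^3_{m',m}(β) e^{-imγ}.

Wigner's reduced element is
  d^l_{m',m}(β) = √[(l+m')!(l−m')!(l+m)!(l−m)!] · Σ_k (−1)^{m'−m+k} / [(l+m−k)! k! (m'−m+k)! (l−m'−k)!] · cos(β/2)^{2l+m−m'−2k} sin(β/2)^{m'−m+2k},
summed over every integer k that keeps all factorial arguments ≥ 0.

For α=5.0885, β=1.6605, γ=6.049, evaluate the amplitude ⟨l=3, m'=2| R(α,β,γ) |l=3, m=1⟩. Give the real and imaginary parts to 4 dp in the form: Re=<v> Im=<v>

Re=-0.3951 Im=0.2252

Split into d^3_{2,1}(β=1.6605) × two z-phases.
Half-angle: c=0.674691, s=0.738100. N=√(120·1·24·2)=75.894664
k: max(0,(1)−(2))=0 … min(3+(1),3−(2))=1
  k=0: (−1)^1·75.8947/(24)·0.6747^5·0.7381^1 = -0.326318
  k=1: (−1)^2·75.8947/(12)·0.6747^3·0.7381^3 = +0.781072
d^3_{2,1}(1.6605) = -0.326318 +0.781072 = +0.454754
Attach z-rotation phases: D = e^{-i(2)(5.0885)}·(+0.454754)·e^{-i(1)(6.049)} = -0.395087+0.225183i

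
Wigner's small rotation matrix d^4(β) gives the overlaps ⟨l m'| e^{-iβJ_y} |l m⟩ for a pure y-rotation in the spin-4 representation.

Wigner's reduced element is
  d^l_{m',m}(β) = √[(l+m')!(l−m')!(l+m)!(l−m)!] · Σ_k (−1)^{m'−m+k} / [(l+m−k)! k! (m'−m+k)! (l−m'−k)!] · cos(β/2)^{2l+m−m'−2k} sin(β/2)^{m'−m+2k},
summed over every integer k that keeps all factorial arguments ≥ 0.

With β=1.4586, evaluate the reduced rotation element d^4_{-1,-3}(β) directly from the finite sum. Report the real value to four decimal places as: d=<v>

d^4_{-1,-3}(β=1.4586) via Wigner's sum:
Half-angle: c=0.745641, s=0.666348. N=√(6·120·1·5040)=1904.940944
Admissible k: 0..1 (factorial args all ≥0)
  k=0: (−1)^2·1904.9409/(240)·0.7456^6·0.6663^2 = +0.605691
  k=1: (−1)^3·1904.9409/(144)·0.7456^4·0.6663^4 = -0.806199
d^4_{-1,-3}(1.4586) = +0.605691 -0.806199 = -0.200508

d=-0.2005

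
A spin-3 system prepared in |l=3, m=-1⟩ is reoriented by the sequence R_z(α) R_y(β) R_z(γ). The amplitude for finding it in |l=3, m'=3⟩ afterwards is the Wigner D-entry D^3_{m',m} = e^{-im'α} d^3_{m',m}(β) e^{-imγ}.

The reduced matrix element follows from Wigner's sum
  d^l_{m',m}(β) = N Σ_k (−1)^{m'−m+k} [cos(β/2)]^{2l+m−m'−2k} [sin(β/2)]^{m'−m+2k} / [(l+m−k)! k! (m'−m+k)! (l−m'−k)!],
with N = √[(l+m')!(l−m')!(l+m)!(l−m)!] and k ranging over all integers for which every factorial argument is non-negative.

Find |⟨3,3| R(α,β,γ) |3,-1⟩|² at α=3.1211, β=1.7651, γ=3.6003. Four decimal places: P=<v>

P=0.3092

First d^3_{3,-1}(β=1.7651), then the phase factors e^{-i(3)α} and e^{-i(-1)γ}:
c=cos(1.7651/2)=0.635184, s=sin(1.7651/2)=0.772361; N=√[720·1·2·24]=185.903201
k∈{0} keeps every argument non-negative
  k=0: (−1)^4·185.9032/(48)·0.6352^2·0.7724^4 = +0.556065
d^3_{3,-1}(1.7651) = +0.556065
|D^3_{3,-1}|² = |d^3_{3,-1}(β)|² = (+0.556065)² = 0.309209 (the z-rotation phases have unit modulus)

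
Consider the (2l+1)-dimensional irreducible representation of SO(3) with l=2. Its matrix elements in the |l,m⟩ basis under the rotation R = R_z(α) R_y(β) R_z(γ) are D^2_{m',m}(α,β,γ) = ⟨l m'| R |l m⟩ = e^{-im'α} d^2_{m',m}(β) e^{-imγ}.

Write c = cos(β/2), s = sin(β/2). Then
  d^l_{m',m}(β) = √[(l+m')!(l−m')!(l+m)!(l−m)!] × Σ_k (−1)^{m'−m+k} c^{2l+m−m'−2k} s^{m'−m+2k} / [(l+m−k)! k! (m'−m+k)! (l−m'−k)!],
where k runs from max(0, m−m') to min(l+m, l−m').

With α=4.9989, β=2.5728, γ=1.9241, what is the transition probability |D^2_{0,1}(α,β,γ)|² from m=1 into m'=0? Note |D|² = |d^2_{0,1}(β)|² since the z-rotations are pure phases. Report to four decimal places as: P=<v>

First d^2_{0,1}(β=2.5728), then the phase factors e^{-i(0)α} and e^{-i(1)γ}:
c=cos(2.5728/2)=0.280578, s=sin(2.5728/2)=0.959831; N=√[2·2·6·1]=4.898979
k: max(0,(1)−(0))=1 … min(2+(1),2−(0))=2
  k=1: (−1)^0·4.8990/(2)·0.2806^3·0.9598^1 = +0.051932
  k=2: (−1)^1·4.8990/(2)·0.2806^1·0.9598^3 = -0.607735
d^2_{0,1}(2.5728) = +0.051932 -0.607735 = -0.555803
|D^2_{0,1}|² = |d^2_{0,1}(β)|² = (-0.555803)² = 0.308917 (the z-rotation phases have unit modulus)

P=0.3089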